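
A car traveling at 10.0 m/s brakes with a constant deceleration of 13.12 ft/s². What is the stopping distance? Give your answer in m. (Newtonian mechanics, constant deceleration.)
d = v₀² / (2a) (with unit conversion) = 12.5 m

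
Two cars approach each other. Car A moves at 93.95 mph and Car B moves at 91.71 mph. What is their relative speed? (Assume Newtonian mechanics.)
v_rel = v_A + v_B = 93.95 + 91.71 = 185.7 mph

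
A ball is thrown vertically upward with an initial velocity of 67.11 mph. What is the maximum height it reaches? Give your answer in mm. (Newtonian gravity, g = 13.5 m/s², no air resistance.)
h_max = v₀²/(2g) (with unit conversion) = 33340.0 mm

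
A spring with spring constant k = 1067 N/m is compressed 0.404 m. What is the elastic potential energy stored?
PE = ½kx² = ½×1067×0.404² = 87.08 J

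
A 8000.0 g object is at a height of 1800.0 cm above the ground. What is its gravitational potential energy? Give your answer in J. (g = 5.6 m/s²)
PE = mgh = 8 kg × 5.6 m/s² × 18 m = 806.4 J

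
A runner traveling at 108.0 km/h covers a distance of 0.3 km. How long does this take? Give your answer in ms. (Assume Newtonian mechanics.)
t = d/v (with unit conversion) = 10000.0 ms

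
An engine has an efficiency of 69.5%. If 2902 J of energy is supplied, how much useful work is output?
W_out = η × W_in = 0.695 × 2902 = 2016.9 J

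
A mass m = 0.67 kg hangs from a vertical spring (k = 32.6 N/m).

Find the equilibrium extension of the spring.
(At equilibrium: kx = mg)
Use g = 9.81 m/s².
x_eq = mg/k = 0.67×9.81/32.6 = 0.2016 m = 20.16 cm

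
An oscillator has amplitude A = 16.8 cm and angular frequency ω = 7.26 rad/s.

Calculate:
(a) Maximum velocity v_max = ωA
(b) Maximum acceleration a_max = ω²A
v_max = ωA = 7.26×0.168 = 1.22 m/s
a_max = ω²A = 7.26²×0.168 = 8.855 m/s²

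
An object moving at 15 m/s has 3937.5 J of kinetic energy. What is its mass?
KE = ½mv² → m = 2KE/v² = 2×3937.5/15² = 35.0 kg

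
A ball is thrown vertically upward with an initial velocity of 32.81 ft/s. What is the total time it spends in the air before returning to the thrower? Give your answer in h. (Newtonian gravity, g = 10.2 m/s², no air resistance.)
t_total = 2v₀/g (with unit conversion) = 0.0005447 h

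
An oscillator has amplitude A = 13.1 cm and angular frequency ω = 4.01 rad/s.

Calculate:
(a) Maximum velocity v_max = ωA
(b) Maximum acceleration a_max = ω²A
v_max = ωA = 4.01×0.131 = 0.5253 m/s
a_max = ω²A = 4.01²×0.131 = 2.106 m/s²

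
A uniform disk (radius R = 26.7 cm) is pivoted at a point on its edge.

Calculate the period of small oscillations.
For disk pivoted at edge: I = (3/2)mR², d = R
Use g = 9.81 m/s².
I/m = (3/2)R² = 0.1069 m²; d = R = 0.267 m
T = 2π√((3/2)R²/(gR)) = 2π√(3R/(2g)) = 1.27 s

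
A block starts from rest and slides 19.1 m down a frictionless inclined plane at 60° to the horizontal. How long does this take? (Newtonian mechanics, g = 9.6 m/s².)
a = g sin(θ) = 9.6 × sin(60°) = 8.31 m/s²
t = √(2d/a) = √(2 × 19.1 / 8.31) = 2.14 s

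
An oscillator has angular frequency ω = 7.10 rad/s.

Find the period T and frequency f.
T = 2π/ω = 2π/7.1 = 0.885 s; f = ω/2π = 1.13 Hz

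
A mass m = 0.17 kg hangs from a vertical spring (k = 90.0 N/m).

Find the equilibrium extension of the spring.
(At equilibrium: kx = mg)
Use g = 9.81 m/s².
x_eq = mg/k = 0.17×9.81/90.0 = 0.01853 m = 1.853 cm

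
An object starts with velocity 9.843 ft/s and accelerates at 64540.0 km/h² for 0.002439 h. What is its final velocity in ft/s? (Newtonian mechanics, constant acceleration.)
v = v₀ + at (with unit conversion) = 153.3 ft/s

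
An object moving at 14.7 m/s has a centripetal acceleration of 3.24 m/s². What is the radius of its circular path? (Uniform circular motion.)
r = v²/a_c = 14.7²/3.24 = 66.69 m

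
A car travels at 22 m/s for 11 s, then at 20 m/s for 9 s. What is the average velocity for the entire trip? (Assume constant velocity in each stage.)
d₁ = v₁t₁ = 22 × 11 = 242 m
d₂ = v₂t₂ = 20 × 9 = 180 m
d_total = 422 m, t_total = 20 s
v_avg = d_total/t_total = 422/20 = 21.1 m/s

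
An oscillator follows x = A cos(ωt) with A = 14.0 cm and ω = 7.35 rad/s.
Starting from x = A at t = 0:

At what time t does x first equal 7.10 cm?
cos(ωt) = x/A = 7.1/14.0 = 0.5071
ωt = arccos(0.5071) = 1.039 rad
t = 1.039/7.35 = 0.1414 s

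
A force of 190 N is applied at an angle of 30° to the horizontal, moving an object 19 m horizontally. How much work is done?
W = Fd cosθ = 190×19×cos(30°) = 3126.4 J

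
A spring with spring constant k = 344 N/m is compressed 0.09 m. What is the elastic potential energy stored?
PE = ½kx² = ½×344×0.09² = 1.393 J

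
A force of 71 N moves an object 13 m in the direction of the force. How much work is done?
W = Fd = 71×13 = 923.0 J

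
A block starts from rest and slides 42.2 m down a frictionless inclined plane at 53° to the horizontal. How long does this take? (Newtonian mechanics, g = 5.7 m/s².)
a = g sin(θ) = 5.7 × sin(53°) = 4.55 m/s²
t = √(2d/a) = √(2 × 42.2 / 4.55) = 4.31 s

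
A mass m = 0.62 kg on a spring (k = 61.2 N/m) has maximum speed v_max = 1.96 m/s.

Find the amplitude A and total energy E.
½mv²_max = ½kA² → A = v_max√(m/k) = 1.96×√(0.62/61.2) = 0.1973 m = 19.73 cm
E = ½mv²_max = ½×0.62×1.96² = 1.191 J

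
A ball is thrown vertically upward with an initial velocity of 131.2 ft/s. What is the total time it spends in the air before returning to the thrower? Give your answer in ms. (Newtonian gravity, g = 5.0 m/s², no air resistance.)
t_total = 2v₀/g (with unit conversion) = 16000.0 ms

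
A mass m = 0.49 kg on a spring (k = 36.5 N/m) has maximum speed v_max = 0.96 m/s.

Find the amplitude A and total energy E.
½mv²_max = ½kA² → A = v_max√(m/k) = 0.96×√(0.49/36.5) = 0.1112 m = 11.12 cm
E = ½mv²_max = ½×0.49×0.96² = 0.2258 J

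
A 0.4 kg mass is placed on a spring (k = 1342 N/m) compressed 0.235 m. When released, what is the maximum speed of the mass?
½kx² = ½mv² → v = x√(k/m) = 0.235×√(1342/0.4) = 13.61 m/s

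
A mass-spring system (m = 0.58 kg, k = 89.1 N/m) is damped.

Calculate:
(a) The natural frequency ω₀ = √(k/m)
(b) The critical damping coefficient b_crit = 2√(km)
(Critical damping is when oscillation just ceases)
ω₀ = √(k/m) = √(89.1/0.58) = 12.39 rad/s
b_crit = 2√(km) = 2√(89.1×0.58) = 14.38 kg/s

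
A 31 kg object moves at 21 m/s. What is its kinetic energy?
KE = ½mv² = ½×31×21² = 6835.5 J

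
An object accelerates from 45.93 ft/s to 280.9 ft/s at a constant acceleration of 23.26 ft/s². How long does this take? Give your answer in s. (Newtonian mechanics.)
t = (v - v₀)/a (with unit conversion) = 10.1 s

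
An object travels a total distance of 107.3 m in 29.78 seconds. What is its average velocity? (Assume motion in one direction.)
v_avg = Δd / Δt = 107.3 / 29.78 = 3.6 m/s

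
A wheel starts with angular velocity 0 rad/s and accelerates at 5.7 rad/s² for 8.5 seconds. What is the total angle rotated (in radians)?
θ = ω₀t + ½αt² = 0×8.5 + ½×5.7×8.5² = 205.91 rad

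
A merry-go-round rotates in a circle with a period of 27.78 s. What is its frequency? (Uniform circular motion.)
f = 1/T = 1/27.78 = 0.036 Hz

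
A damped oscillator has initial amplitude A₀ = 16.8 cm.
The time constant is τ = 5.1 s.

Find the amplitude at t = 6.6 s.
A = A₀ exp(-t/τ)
A = A₀ exp(−t/τ) = 16.8×exp(−6.6/5.1) = 4.606 cm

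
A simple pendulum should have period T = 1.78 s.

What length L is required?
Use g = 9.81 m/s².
T = 2π√(L/g) → L = g(T/2π)² = 9.81×(1.78/2π)² = 0.7873 m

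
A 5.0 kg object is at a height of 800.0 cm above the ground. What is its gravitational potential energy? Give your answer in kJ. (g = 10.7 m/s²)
PE = mgh = 5 kg × 10.7 m/s² × 8 m = 428 J = 0.428 kJ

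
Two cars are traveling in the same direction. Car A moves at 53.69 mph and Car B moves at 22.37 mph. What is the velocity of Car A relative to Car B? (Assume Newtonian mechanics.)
v_rel = v_A - v_B = 53.69 - 22.37 = 31.32 mph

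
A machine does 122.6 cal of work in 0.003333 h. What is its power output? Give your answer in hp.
P = W/t = 513 J / 12 s = 42.75 W = 0.05733 hp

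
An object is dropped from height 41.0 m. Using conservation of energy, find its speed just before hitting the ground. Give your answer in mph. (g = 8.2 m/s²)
mgh = ½mv² → v = √(2gh) = √(2×8.2×41) = 25.93 m/s = 58.01 mph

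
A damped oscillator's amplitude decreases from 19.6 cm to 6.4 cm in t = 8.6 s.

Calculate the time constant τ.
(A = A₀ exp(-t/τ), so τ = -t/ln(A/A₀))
A/A₀ = 6.4/19.6 = 0.3265; ln(A/A₀) = -1.119
τ = −t/ln(A/A₀) = −8.6/-1.119 = 7.684 s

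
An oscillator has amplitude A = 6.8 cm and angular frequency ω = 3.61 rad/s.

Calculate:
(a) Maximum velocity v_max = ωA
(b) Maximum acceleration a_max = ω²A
v_max = ωA = 3.61×0.068 = 0.2455 m/s
a_max = ω²A = 3.61²×0.068 = 0.8862 m/s²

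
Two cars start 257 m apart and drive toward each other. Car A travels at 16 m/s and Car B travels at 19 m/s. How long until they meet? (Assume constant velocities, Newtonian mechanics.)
Combined speed: v_combined = 16 + 19 = 35 m/s
Time to meet: t = d/35 = 257/35 = 7.34 s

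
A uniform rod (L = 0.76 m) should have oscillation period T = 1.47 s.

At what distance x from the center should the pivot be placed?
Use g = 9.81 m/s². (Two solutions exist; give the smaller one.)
T = 2π√((L²/12 + x²)/(gx)). Let c = T²g/(4π²) = 0.537.
x² − cx + L²/12 = 0 → x = (c − √(c² − L²/3))/2 = 0.1137 m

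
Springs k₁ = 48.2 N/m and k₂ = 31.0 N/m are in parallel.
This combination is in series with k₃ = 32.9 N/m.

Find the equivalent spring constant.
k₁₂ = k₁ + k₂ = 79.2 N/m (parallel)
1/k_eq = 1/k₁₂ + 1/k₃ → k_eq = 23.24 N/m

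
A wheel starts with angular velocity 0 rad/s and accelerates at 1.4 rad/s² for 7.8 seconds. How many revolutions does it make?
θ = ω₀t + ½αt² = 0×7.8 + ½×1.4×7.8² = 42.59 rad
Revolutions = θ/(2π) = 42.59/(2π) = 6.78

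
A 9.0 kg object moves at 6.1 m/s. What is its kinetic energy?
KE = ½mv² = ½×9.0×6.1² = 167.445 J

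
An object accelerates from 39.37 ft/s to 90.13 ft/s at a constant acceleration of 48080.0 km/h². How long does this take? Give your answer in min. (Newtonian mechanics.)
t = (v - v₀)/a (with unit conversion) = 0.06951 min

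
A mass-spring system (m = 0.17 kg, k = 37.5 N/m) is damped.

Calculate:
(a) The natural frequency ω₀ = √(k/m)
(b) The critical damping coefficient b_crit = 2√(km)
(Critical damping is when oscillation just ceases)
ω₀ = √(k/m) = √(37.5/0.17) = 14.85 rad/s
b_crit = 2√(km) = 2√(37.5×0.17) = 5.05 kg/s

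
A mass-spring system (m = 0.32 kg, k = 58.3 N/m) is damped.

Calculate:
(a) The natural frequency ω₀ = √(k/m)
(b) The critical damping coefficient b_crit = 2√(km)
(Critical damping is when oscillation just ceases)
ω₀ = √(k/m) = √(58.3/0.32) = 13.5 rad/s
b_crit = 2√(km) = 2√(58.3×0.32) = 8.639 kg/s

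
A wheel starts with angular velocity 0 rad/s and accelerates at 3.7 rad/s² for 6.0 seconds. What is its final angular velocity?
ω = ω₀ + αt = 0 + 3.7 × 6.0 = 22.2 rad/s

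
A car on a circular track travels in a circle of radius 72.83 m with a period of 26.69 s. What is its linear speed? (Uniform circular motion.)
v = 2πr/T = 2π×72.83/26.69 = 17.15 m/s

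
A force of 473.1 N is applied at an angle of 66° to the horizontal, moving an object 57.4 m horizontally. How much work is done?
W = Fd cosθ = 473.1×57.4×cos(66°) = 11045.0 J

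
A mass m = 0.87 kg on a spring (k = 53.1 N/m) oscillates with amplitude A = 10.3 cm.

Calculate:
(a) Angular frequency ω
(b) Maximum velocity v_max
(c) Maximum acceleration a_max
ω = √(k/m) = √(53.1/0.87) = 7.812 rad/s
v_max = ωA = 7.812×0.103 = 0.8047 m/s
a_max = ω²A = 7.812²×0.103 = 6.287 m/s²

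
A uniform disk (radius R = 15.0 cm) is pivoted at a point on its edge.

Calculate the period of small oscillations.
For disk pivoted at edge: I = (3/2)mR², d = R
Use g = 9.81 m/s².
I/m = (3/2)R² = 0.03375 m²; d = R = 0.15 m
T = 2π√((3/2)R²/(gR)) = 2π√(3R/(2g)) = 0.9516 s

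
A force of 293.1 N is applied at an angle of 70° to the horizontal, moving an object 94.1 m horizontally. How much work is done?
W = Fd cosθ = 293.1×94.1×cos(70°) = 9433.2 J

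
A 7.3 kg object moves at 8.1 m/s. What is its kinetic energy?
KE = ½mv² = ½×7.3×8.1² = 239.4765 J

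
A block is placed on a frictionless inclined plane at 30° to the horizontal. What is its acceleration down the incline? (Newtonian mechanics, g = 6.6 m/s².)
a = g sin(θ) = 6.6 × sin(30°) = 6.6 × 0.5 = 3.3 m/s²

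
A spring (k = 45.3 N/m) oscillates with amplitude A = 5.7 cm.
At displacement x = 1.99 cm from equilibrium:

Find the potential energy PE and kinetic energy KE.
E_total = ½kA² = ½×45.3×(0.057)² = 0.07359 J
PE = ½kx² = ½×45.3×(0.0199)² = 0.00897 J
KE = E_total − PE = 0.06462 J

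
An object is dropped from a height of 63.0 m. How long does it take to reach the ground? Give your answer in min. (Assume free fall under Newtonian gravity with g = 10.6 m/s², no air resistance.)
t = √(2h/g) (with unit conversion) = 0.05746 min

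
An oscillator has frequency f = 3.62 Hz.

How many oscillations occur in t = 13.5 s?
n = f×t = 3.62×13.5 = 48.87 oscillations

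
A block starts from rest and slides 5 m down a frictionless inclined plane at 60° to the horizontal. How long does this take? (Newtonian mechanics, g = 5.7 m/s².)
a = g sin(θ) = 5.7 × sin(60°) = 4.94 m/s²
t = √(2d/a) = √(2 × 5 / 4.94) = 1.42 s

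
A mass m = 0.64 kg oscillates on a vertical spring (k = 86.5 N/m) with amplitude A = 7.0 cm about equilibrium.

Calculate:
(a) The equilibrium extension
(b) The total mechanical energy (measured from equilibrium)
x_eq = mg/k = 0.64×9.81/86.5 = 0.07258 m = 7.258 cm
E = ½kA² = ½×86.5×(0.07)² = 0.2119 J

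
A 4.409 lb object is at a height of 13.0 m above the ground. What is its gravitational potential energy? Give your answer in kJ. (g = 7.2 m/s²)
PE = mgh = 2 kg × 7.2 m/s² × 13 m = 187.2 J = 0.1872 kJ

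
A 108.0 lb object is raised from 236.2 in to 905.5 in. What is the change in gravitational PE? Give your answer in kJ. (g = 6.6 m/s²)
ΔPE = mg(h₂ − h₁) = 48.99 kg × 6.6 m/s² × (23 − 5.999) m = 5497 J = 5.497 kJ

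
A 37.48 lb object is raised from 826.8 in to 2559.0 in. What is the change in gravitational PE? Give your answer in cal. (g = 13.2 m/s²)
ΔPE = mg(h₂ − h₁) = 17 kg × 13.2 m/s² × (65 − 21) m = 9873 J = 2360.0 cal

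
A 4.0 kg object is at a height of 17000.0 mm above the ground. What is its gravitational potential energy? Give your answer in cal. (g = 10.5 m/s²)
PE = mgh = 4 kg × 10.5 m/s² × 17 m = 714 J = 170.7 cal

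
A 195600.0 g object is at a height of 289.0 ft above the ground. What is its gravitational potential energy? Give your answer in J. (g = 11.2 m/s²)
PE = mgh = 195.6 kg × 11.2 m/s² × 88.09 m = 1.93e+05 J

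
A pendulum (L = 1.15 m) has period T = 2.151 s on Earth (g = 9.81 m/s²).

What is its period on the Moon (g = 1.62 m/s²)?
T = 2π√(L/g), so T_moon/T_earth = √(g_earth/g_moon)
T_moon = 2π√(1.15/1.62) = 5.294 s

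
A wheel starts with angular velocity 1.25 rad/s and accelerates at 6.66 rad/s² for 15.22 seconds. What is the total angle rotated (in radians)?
θ = ω₀t + ½αt² = 1.25×15.22 + ½×6.66×15.22² = 790.41 rad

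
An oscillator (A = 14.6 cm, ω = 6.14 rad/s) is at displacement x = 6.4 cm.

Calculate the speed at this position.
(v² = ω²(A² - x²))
v = ω√(A² − x²) = 6.14×√(0.146² − 0.064²) = 0.8057 m/s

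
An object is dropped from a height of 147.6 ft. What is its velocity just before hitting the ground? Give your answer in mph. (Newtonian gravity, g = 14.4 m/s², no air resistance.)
v = √(2gh) (with unit conversion) = 80.52 mph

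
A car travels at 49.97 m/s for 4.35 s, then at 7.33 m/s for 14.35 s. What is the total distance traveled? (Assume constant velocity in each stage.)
d₁ = v₁t₁ = 49.97 × 4.35 = 217.369 m
d₂ = v₂t₂ = 7.33 × 14.35 = 105.186 m
d_total = 217.369 + 105.186 = 322.56 m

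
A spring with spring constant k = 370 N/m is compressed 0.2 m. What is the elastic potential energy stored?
PE = ½kx² = ½×370×0.2² = 7.4 J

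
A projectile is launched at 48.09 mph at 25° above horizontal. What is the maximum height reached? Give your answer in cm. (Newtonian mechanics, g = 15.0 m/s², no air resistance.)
H = v₀²sin²(θ)/(2g) (with unit conversion) = 275.2 cm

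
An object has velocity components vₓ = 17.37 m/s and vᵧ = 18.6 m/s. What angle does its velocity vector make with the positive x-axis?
θ = arctan(vᵧ/vₓ) = arctan(18.6/17.37) = 46.96°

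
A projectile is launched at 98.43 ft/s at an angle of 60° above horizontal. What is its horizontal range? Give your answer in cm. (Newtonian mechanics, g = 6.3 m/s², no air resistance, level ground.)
R = v₀² sin(2θ) / g (with unit conversion) = 12370.0 cm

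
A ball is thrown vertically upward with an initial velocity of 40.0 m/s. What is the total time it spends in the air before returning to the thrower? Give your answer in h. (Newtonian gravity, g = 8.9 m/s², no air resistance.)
t_total = 2v₀/g (with unit conversion) = 0.002497 h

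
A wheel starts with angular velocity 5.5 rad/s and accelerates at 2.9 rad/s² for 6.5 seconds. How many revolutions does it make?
θ = ω₀t + ½αt² = 5.5×6.5 + ½×2.9×6.5² = 97.01 rad
Revolutions = θ/(2π) = 97.01/(2π) = 15.44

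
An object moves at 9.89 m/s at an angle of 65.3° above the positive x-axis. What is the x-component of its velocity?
vₓ = v cos(θ) = 9.89 × cos(65.3°) = 4.13 m/s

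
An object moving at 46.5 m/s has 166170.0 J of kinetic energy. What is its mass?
KE = ½mv² → m = 2KE/v² = 2×166170.0/46.5² = 153.7 kg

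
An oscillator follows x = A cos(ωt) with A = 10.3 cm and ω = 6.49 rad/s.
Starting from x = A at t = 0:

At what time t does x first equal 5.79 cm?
cos(ωt) = x/A = 5.79/10.3 = 0.5621
ωt = arccos(0.5621) = 0.9738 rad
t = 0.9738/6.49 = 0.1501 s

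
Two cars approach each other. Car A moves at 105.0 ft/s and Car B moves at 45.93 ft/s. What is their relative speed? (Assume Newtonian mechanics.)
v_rel = v_A + v_B = 105.0 + 45.93 = 150.9 ft/s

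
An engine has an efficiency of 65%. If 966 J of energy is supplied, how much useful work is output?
W_out = η × W_in = 0.65 × 966 = 627.9 J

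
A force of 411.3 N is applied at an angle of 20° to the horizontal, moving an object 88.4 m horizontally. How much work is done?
W = Fd cosθ = 411.3×88.4×cos(20°) = 34166.0 J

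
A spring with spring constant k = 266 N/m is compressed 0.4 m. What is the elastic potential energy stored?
PE = ½kx² = ½×266×0.4² = 21.28 J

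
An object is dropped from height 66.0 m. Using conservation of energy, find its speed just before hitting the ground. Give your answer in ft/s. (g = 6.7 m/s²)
mgh = ½mv² → v = √(2gh) = √(2×6.7×66) = 29.74 m/s = 97.57 ft/s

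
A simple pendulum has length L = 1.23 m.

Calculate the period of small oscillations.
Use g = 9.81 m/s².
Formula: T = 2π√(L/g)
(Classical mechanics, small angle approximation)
T = 2π√(L/g) = 2π√(1.23/9.81) = 2.225 s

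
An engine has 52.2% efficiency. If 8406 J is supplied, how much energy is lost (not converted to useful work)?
W_out = η × W_in = 0.522×8406 = 4387.9 J
W_lost = W_in − W_out = 8406 − 4387.9 = 4018.1 J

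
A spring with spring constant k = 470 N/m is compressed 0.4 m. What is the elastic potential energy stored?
PE = ½kx² = ½×470×0.4² = 37.6 J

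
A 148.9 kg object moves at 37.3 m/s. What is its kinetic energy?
KE = ½mv² = ½×148.9×37.3² = 103581.5 J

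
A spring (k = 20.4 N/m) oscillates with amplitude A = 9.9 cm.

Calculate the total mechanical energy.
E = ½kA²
E = ½kA² = ½×20.4×(0.099)² = 0.09997 J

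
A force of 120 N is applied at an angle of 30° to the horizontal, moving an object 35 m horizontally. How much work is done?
W = Fd cosθ = 120×35×cos(30°) = 3637.3 J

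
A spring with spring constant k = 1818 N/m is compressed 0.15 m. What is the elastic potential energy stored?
PE = ½kx² = ½×1818×0.15² = 20.45 J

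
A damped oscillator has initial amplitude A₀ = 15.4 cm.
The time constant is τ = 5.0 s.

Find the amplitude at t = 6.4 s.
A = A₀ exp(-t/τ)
A = A₀ exp(−t/τ) = 15.4×exp(−6.4/5.0) = 4.282 cm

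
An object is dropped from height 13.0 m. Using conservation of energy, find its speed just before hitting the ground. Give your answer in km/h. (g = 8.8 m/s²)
mgh = ½mv² → v = √(2gh) = √(2×8.8×13) = 15.13 m/s = 54.45 km/h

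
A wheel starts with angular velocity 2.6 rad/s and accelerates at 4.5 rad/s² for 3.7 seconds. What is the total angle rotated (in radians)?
θ = ω₀t + ½αt² = 2.6×3.7 + ½×4.5×3.7² = 40.42 rad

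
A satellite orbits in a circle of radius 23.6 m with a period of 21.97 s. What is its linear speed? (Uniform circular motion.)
v = 2πr/T = 2π×23.6/21.97 = 6.75 m/s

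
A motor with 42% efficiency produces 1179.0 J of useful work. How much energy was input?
W_in = W_out/η = 1179.0/0.42 = 2807.1 J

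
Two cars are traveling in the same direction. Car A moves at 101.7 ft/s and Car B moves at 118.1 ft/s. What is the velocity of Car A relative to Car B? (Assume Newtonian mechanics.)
v_rel = v_A - v_B = 101.7 - 118.1 = -16.4 ft/s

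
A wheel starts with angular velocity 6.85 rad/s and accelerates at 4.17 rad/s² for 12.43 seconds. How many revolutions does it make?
θ = ω₀t + ½αt² = 6.85×12.43 + ½×4.17×12.43² = 407.29 rad
Revolutions = θ/(2π) = 407.29/(2π) = 64.82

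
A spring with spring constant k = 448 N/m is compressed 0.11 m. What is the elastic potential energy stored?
PE = ½kx² = ½×448×0.11² = 2.71 J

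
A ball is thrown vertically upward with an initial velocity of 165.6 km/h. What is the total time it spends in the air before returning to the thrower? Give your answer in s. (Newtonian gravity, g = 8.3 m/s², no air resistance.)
t_total = 2v₀/g (with unit conversion) = 11.08 s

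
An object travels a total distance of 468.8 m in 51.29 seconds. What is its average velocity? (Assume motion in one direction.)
v_avg = Δd / Δt = 468.8 / 51.29 = 9.14 m/s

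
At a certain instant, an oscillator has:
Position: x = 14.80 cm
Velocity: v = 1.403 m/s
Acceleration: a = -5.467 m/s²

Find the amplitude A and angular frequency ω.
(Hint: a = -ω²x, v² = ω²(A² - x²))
a = −ω²x → ω = √(|a|/x) = √(5.467/0.148) = 6.078 rad/s
v² = ω²(A² − x²) → A = √(x² + v²/ω²) = √(0.148² + 1.403²/6.078²) = 0.2742 m = 27.42 cm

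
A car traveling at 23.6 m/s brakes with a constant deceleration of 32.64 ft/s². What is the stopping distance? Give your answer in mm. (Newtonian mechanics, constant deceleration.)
d = v₀² / (2a) (with unit conversion) = 27990.0 mm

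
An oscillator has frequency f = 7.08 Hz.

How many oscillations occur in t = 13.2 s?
n = f×t = 7.08×13.2 = 93.46 oscillations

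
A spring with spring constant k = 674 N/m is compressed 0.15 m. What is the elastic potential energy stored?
PE = ½kx² = ½×674×0.15² = 7.582 J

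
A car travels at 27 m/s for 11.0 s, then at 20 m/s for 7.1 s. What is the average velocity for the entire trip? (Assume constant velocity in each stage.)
d₁ = v₁t₁ = 27 × 11.0 = 297 m
d₂ = v₂t₂ = 20 × 7.1 = 142 m
d_total = 439.0 m, t_total = 18.1 s
v_avg = d_total/t_total = 439.0/18.1 = 24.25 m/s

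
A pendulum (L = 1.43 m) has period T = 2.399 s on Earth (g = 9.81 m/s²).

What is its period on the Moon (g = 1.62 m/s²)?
T = 2π√(L/g), so T_moon/T_earth = √(g_earth/g_moon)
T_moon = 2π√(1.43/1.62) = 5.903 s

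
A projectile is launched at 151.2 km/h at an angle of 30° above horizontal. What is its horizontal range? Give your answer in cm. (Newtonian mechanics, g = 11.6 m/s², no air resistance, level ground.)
R = v₀² sin(2θ) / g (with unit conversion) = 13170.0 cm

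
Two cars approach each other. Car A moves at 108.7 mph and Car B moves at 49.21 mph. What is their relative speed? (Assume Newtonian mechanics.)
v_rel = v_A + v_B = 108.7 + 49.21 = 157.9 mph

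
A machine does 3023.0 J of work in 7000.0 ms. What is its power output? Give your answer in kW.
P = W/t = 3023 J / 7 s = 431.9 W = 0.4319 kW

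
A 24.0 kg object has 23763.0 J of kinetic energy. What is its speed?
KE = ½mv² → v = √(2KE/m) = √(2×23763.0/24.0) = 44.5 m/s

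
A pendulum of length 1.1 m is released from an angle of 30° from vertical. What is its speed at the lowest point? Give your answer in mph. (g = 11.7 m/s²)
h = L(1 − cosθ) = 1.1×(1 − cos30°) = 0.1474 m
v = √(2gh) = √(2×11.7×0.1474) = 1.857 m/s = 4.154 mph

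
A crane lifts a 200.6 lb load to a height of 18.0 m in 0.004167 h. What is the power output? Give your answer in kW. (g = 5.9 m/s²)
W = mgh = 90.99×5.9×18 = 9663 J
P = W/t = 9663/15 = 644.2 W = 0.6442 kW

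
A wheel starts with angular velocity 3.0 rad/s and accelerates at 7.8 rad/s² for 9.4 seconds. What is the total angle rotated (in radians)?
θ = ω₀t + ½αt² = 3.0×9.4 + ½×7.8×9.4² = 372.8 rad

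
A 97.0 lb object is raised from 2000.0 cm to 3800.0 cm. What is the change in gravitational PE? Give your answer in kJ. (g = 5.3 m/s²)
ΔPE = mg(h₂ − h₁) = 44 kg × 5.3 m/s² × (38 − 20) m = 4197 J = 4.197 kJ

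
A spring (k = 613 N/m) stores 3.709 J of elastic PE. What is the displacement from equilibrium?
PE = ½kx² → x = √(2PE/k) = √(2×3.709/613) = 0.11 m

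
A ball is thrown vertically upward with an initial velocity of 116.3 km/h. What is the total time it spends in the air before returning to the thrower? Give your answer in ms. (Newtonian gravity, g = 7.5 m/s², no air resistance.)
t_total = 2v₀/g (with unit conversion) = 8615.0 ms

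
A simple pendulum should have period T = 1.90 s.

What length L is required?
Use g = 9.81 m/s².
T = 2π√(L/g) → L = g(T/2π)² = 9.81×(1.9/2π)² = 0.897 m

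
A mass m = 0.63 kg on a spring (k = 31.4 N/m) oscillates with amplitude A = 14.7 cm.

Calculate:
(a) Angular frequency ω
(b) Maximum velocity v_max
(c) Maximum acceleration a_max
ω = √(k/m) = √(31.4/0.63) = 7.06 rad/s
v_max = ωA = 7.06×0.147 = 1.038 m/s
a_max = ω²A = 7.06²×0.147 = 7.327 m/s²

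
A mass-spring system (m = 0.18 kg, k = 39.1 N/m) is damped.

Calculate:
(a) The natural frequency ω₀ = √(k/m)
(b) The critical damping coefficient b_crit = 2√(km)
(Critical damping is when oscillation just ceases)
ω₀ = √(k/m) = √(39.1/0.18) = 14.74 rad/s
b_crit = 2√(km) = 2√(39.1×0.18) = 5.306 kg/s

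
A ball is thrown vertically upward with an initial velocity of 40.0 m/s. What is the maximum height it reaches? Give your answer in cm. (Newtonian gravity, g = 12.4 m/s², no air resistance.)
h_max = v₀²/(2g) (with unit conversion) = 6452.0 cm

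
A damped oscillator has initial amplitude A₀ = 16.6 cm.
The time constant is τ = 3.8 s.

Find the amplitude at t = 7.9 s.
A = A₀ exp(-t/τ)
A = A₀ exp(−t/τ) = 16.6×exp(−7.9/3.8) = 2.076 cm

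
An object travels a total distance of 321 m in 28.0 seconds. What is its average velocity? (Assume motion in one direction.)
v_avg = Δd / Δt = 321 / 28.0 = 11.46 m/s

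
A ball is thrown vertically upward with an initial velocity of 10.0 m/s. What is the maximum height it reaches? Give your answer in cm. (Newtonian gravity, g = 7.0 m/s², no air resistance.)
h_max = v₀²/(2g) (with unit conversion) = 714.3 cm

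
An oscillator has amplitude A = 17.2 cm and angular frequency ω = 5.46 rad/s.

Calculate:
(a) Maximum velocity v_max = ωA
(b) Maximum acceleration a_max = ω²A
v_max = ωA = 5.46×0.172 = 0.9391 m/s
a_max = ω²A = 5.46²×0.172 = 5.128 m/s²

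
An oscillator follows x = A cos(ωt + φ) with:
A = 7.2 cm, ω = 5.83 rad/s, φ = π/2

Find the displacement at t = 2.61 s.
x = A cos(ωt + φ) = 7.2×cos(5.83×2.61 + π/2) = -3.399 cm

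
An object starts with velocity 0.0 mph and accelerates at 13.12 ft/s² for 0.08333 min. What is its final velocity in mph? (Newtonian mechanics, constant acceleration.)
v = v₀ + at (with unit conversion) = 44.73 mph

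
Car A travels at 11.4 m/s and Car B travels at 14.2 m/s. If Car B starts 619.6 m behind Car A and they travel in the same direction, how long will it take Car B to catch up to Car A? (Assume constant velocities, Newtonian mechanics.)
Relative speed: v_rel = 14.2 - 11.4 = 2.8 m/s
Time to catch: t = d₀/v_rel = 619.6/2.8 = 221.29 s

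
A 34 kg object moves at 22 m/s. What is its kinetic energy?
KE = ½mv² = ½×34×22² = 8228.0 J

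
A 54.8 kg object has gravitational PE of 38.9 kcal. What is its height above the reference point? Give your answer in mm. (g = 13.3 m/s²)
PE = mgh → h = PE/(mg) = 1.628e+05 J / (54.8 kg × 13.3 m/s²) = 223.3 m = 223300.0 mm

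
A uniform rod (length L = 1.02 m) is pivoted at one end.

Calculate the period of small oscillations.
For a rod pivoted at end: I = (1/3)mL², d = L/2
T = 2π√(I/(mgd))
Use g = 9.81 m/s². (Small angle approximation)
I/m = (1/3)L² = 0.3468 m²; d = L/2 = 0.51 m
T = 2π√(I/(mgd)) = 2π√(0.3468/(9.81×0.51)) = 1.654 s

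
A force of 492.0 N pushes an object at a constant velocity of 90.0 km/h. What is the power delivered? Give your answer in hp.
P = Fv = 492 N × 25 m/s = 1.23e+04 W = 16.49 hp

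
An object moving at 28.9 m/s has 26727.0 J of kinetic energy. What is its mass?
KE = ½mv² → m = 2KE/v² = 2×26727.0/28.9² = 64.0 kg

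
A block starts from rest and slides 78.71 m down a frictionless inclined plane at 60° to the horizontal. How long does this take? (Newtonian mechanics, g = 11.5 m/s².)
a = g sin(θ) = 11.5 × sin(60°) = 9.96 m/s²
t = √(2d/a) = √(2 × 78.71 / 9.96) = 3.98 s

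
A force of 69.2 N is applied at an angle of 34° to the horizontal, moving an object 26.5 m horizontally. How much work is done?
W = Fd cosθ = 69.2×26.5×cos(34°) = 1520.3 J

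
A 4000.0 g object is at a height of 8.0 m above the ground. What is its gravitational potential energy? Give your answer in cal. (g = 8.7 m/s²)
PE = mgh = 4 kg × 8.7 m/s² × 8 m = 278.4 J = 66.54 cal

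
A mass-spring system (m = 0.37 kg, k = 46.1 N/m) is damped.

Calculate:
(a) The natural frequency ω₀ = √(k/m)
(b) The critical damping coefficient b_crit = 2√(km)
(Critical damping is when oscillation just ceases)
ω₀ = √(k/m) = √(46.1/0.37) = 11.16 rad/s
b_crit = 2√(km) = 2√(46.1×0.37) = 8.26 kg/s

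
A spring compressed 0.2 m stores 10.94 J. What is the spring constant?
PE = ½kx² → k = 2PE/x² = 2×10.94/0.2² = 547.0 N/m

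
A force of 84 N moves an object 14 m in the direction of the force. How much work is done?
W = Fd = 84×14 = 1176.0 J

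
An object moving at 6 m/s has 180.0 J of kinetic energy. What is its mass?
KE = ½mv² → m = 2KE/v² = 2×180.0/6² = 10.0 kg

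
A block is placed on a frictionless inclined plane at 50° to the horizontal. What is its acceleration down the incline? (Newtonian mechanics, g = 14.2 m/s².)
a = g sin(θ) = 14.2 × sin(50°) = 14.2 × 0.766 = 10.88 m/s²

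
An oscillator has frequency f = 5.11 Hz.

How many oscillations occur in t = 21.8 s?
n = f×t = 5.11×21.8 = 111.4 oscillations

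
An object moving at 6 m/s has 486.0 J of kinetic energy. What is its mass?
KE = ½mv² → m = 2KE/v² = 2×486.0/6² = 27.0 kg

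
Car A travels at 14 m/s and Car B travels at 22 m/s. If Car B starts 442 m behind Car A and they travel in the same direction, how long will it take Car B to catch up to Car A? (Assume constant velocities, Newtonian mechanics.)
Relative speed: v_rel = 22 - 14 = 8 m/s
Time to catch: t = d₀/v_rel = 442/8 = 55.25 s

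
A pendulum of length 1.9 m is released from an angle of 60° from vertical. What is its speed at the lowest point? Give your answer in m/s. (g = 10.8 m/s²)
h = L(1 − cosθ) = 1.9×(1 − cos60°) = 0.95 m
v = √(2gh) = √(2×10.8×0.95) = 4.53 m/s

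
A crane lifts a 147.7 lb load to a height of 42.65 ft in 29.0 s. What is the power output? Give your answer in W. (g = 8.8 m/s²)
W = mgh = 67×8.8×13 = 7664 J
P = W/t = 7664/29 = 264.3 W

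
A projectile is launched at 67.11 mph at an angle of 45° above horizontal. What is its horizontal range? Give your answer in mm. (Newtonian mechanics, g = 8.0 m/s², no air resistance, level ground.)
R = v₀² sin(2θ) / g (with unit conversion) = 112500.0 mm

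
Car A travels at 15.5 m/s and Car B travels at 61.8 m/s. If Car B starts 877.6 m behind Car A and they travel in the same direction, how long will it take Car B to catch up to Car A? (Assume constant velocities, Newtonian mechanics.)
Relative speed: v_rel = 61.8 - 15.5 = 46.3 m/s
Time to catch: t = d₀/v_rel = 877.6/46.3 = 18.95 s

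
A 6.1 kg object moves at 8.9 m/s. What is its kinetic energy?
KE = ½mv² = ½×6.1×8.9² = 241.5905 J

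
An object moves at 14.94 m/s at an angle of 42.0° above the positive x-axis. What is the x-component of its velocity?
vₓ = v cos(θ) = 14.94 × cos(42.0°) = 11.1 m/s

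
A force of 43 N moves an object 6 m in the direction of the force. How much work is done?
W = Fd = 43×6 = 258.0 J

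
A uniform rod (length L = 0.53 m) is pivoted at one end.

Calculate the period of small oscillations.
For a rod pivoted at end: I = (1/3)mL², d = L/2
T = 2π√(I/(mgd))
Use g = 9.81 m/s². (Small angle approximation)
I/m = (1/3)L² = 0.09363 m²; d = L/2 = 0.265 m
T = 2π√(I/(mgd)) = 2π√(0.09363/(9.81×0.265)) = 1.192 s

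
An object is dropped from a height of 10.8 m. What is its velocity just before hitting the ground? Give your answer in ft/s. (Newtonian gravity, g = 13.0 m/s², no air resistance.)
v = √(2gh) (with unit conversion) = 54.98 ft/s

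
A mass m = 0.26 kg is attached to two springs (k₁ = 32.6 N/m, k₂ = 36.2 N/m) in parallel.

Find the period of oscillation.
k_eq = k₁+k₂ = 68.8 N/m
T = 2π√(m/k_eq) = 2π√(0.26/68.8) = 0.3863 s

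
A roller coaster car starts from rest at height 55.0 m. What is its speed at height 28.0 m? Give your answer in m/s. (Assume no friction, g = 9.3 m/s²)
mgh₁ = ½mv₂² + mgh₂ → v₂ = √(2g(h₁−h₂)) = √(2×9.3×(55−28)) = 22.41 m/s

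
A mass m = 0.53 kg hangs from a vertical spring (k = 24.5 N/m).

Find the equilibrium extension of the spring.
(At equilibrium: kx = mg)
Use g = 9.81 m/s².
x_eq = mg/k = 0.53×9.81/24.5 = 0.2122 m = 21.22 cm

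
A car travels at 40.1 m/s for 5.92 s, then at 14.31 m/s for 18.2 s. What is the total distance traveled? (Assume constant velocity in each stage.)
d₁ = v₁t₁ = 40.1 × 5.92 = 237.392 m
d₂ = v₂t₂ = 14.31 × 18.2 = 260.442 m
d_total = 237.392 + 260.442 = 497.83 m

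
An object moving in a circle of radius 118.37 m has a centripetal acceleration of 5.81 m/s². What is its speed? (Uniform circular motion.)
v = √(a_c × r) = √(5.81 × 118.37) = 26.22 m/s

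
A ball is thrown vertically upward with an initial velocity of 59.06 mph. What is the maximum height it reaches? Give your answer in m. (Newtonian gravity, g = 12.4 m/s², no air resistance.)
h_max = v₀²/(2g) (with unit conversion) = 28.11 m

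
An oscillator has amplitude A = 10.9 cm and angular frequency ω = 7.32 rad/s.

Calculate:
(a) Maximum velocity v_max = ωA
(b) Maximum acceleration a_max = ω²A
v_max = ωA = 7.32×0.109 = 0.7979 m/s
a_max = ω²A = 7.32²×0.109 = 5.84 m/s²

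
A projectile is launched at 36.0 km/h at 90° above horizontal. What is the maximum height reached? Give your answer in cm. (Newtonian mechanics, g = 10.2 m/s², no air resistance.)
H = v₀²sin²(θ)/(2g) (with unit conversion) = 490.2 cm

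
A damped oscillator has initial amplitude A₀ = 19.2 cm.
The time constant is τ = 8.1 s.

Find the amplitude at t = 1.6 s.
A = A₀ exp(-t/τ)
A = A₀ exp(−t/τ) = 19.2×exp(−1.6/8.1) = 15.76 cm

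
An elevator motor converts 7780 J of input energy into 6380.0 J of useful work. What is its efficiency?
η = W_out/W_in = 6380.0/7780 = 0.8201 = 82.01%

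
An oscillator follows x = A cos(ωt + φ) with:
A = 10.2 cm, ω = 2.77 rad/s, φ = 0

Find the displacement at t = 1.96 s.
x = A cos(ωt + φ) = 10.2×cos(2.77×1.96 + 0) = 6.701 cm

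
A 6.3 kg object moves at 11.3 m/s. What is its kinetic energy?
KE = ½mv² = ½×6.3×11.3² = 402.2235 J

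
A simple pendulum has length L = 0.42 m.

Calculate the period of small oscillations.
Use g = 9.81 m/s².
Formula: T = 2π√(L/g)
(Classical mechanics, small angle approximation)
T = 2π√(L/g) = 2π√(0.42/9.81) = 1.3 s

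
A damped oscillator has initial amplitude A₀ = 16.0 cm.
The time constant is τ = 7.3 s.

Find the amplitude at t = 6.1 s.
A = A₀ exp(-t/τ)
A = A₀ exp(−t/τ) = 16.0×exp(−6.1/7.3) = 6.938 cm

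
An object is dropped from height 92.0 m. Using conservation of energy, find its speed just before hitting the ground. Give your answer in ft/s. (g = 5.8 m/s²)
mgh = ½mv² → v = √(2gh) = √(2×5.8×92) = 32.67 m/s = 107.2 ft/s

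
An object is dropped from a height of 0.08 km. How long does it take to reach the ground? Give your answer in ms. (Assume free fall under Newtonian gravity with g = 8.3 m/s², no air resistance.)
t = √(2h/g) (with unit conversion) = 4391.0 ms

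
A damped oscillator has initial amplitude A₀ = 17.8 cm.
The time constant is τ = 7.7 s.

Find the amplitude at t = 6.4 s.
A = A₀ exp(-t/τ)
A = A₀ exp(−t/τ) = 17.8×exp(−6.4/7.7) = 7.753 cm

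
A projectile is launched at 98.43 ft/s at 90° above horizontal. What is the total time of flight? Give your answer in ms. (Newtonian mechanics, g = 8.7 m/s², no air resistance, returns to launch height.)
T = 2v₀sin(θ)/g (with unit conversion) = 6897.0 ms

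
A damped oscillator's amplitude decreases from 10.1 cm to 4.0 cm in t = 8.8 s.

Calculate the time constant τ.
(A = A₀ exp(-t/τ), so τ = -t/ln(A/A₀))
A/A₀ = 4.0/10.1 = 0.396; ln(A/A₀) = -0.9262
τ = −t/ln(A/A₀) = −8.8/-0.9262 = 9.501 s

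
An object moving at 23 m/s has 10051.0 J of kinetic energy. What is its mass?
KE = ½mv² → m = 2KE/v² = 2×10051.0/23² = 38.0 kg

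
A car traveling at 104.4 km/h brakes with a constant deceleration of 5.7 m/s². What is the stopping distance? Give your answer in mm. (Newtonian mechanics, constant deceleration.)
d = v₀² / (2a) (with unit conversion) = 73770.0 mm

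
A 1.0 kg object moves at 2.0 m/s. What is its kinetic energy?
KE = ½mv² = ½×1.0×2.0² = 2.0 J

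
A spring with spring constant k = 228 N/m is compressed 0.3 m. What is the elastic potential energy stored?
PE = ½kx² = ½×228×0.3² = 10.26 J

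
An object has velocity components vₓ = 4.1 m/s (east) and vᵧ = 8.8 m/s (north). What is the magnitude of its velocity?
|v| = √(vₓ² + vᵧ²) = √(4.1² + 8.8²) = √(94.25) = 9.71 m/s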